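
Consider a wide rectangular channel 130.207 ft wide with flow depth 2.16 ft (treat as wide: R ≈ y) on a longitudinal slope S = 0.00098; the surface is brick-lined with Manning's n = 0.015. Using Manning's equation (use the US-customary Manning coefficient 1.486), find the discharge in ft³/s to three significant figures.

1460 ft³/s

A = b·y = 130.207 × 2.16 = 281.2 ft²
Wide channel: R ≈ y = 2.16 ft
Q = (1.486/n)·A·R^(2/3)·S^(1/2) = (1.486/0.015) × 281.2 × 2.160^(2/3) × 0.00098^(1/2) = 1457 ft³/s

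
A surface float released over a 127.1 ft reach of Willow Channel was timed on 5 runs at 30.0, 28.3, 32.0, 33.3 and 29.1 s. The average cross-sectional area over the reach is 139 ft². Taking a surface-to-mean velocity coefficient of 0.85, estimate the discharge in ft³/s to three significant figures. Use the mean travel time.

t̄ = (30.0 + 28.3 + 32.0 + 33.3 + 29.1) / 5 = 30.54 s
v_surface = L / t̄ = 127.1 / 30.54 = 4.162 ft/s
v_mean = 0.85 × 4.162 = 3.537 ft/s
Q = A × v_mean = 139 × 3.537 = 491.7 ft³/s

492 ft³/s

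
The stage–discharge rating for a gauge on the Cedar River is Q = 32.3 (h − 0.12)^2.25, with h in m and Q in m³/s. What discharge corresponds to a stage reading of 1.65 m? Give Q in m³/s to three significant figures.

84.1 m³/s

Q = 32.3 × (1.65 − 0.12)^2.25 = 32.3 × 1.53^2.25 = 84.09 m³/s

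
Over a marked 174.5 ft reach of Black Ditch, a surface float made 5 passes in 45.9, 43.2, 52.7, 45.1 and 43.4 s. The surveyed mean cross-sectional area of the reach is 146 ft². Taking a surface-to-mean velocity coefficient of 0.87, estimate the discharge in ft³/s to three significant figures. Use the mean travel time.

481 ft³/s

t̄ = (45.9 + 43.2 + 52.7 + 45.1 + 43.4) / 5 = 46.06 s
v_surface = L / t̄ = 174.5 / 46.06 = 3.789 ft/s
v_mean = 0.87 × 3.789 = 3.296 ft/s
Q = A × v_mean = 146 × 3.296 = 481.2 ft³/s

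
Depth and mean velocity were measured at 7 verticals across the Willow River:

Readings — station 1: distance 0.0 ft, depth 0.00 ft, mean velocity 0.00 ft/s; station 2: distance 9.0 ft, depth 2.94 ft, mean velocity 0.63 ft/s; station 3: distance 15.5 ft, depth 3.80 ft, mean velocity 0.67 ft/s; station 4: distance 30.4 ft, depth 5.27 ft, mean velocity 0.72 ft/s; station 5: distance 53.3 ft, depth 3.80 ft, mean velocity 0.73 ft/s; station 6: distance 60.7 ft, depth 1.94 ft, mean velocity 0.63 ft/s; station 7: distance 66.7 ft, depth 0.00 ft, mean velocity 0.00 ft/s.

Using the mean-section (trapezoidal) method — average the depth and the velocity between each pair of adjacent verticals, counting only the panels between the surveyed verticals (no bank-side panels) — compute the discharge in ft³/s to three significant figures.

Panel 1-2: Δb = 9 ft, d̄ = (0.00+2.94)/2 = 1.47, v̄ = (0.00+0.63)/2 = 0.315 → q = 9×1.47×0.315 = 4.167 ft³/s
Panel 2-3: Δb = 6.5 ft, d̄ = (2.94+3.80)/2 = 3.37, v̄ = (0.63+0.67)/2 = 0.65 → q = 6.5×3.37×0.65 = 14.24 ft³/s
Panel 3-4: Δb = 14.9 ft, d̄ = (3.80+5.27)/2 = 4.535, v̄ = (0.67+0.72)/2 = 0.695 → q = 14.9×4.535×0.695 = 46.96 ft³/s
Panel 4-5: Δb = 22.9 ft, d̄ = (5.27+3.80)/2 = 4.535, v̄ = (0.72+0.73)/2 = 0.725 → q = 22.9×4.535×0.725 = 75.29 ft³/s
Panel 5-6: Δb = 7.4 ft, d̄ = (3.80+1.94)/2 = 2.87, v̄ = (0.73+0.63)/2 = 0.68 → q = 7.4×2.87×0.68 = 14.44 ft³/s
Panel 6-7: Δb = 6 ft, d̄ = (1.94+0.00)/2 = 0.97, v̄ = (0.63+0.00)/2 = 0.315 → q = 6×0.97×0.315 = 1.833 ft³/s
Q = Σ q = 156.9 ft³/s

157 ft³/s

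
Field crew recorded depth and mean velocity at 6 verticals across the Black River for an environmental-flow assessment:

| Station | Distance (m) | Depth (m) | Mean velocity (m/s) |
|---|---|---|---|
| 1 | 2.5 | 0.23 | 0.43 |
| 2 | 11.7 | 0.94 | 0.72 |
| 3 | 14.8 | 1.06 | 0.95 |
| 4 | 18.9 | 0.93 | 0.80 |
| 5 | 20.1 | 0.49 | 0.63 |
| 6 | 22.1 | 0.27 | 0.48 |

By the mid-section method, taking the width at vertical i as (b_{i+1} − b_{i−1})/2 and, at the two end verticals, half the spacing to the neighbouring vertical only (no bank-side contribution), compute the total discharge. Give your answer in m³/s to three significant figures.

10.8 m³/s

w_1 = (11.7 − 2.5)/2 = 4.6 m; q_1 = 0.43 × 0.23 × 4.6 = 0.4549 m³/s
w_2 = (14.8 − 2.5)/2 = 6.15 m; q_2 = 0.72 × 0.94 × 6.15 = 4.162 m³/s
w_3 = (18.9 − 11.7)/2 = 3.6 m; q_3 = 0.95 × 1.06 × 3.6 = 3.625 m³/s
w_4 = (20.1 − 14.8)/2 = 2.65 m; q_4 = 0.80 × 0.93 × 2.65 = 1.972 m³/s
w_5 = (22.1 − 18.9)/2 = 1.6 m; q_5 = 0.63 × 0.49 × 1.6 = 0.4939 m³/s
w_6 = (22.1 − 20.1)/2 = 1 m; q_6 = 0.48 × 0.27 × 1 = 0.1296 m³/s
Q = Σ qᵢ = 10.84 m³/s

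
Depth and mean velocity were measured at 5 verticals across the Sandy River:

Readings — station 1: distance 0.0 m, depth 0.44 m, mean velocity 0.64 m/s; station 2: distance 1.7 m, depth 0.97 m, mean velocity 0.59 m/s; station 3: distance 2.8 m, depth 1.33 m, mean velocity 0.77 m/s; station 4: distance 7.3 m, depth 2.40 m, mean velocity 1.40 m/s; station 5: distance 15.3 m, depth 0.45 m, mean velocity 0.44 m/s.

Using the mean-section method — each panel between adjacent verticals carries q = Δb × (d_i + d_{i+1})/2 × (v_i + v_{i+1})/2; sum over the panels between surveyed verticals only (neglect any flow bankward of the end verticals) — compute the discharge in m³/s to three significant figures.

Panel 1-2: Δb = 1.7 m, d̄ = (0.44+0.97)/2 = 0.705, v̄ = (0.64+0.59)/2 = 0.615 → q = 1.7×0.705×0.615 = 0.7371 m³/s
Panel 2-3: Δb = 1.1 m, d̄ = (0.97+1.33)/2 = 1.15, v̄ = (0.59+0.77)/2 = 0.68 → q = 1.1×1.15×0.68 = 0.8602 m³/s
Panel 3-4: Δb = 4.5 m, d̄ = (1.33+2.40)/2 = 1.865, v̄ = (0.77+1.40)/2 = 1.085 → q = 4.5×1.865×1.085 = 9.106 m³/s
Panel 4-5: Δb = 8 m, d̄ = (2.40+0.45)/2 = 1.425, v̄ = (1.40+0.44)/2 = 0.92 → q = 8×1.425×0.92 = 10.49 m³/s
Q = Σ q = 21.19 m³/s

21.2 m³/s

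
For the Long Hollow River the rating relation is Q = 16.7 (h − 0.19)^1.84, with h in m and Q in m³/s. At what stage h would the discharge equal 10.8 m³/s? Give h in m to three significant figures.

0.979 m

h − h₀ = (Q/C)^(1/b) = (10.8/16.7)^(1/1.84) = 0.7891 m
h = 0.19 + 0.7891 = 0.9791 m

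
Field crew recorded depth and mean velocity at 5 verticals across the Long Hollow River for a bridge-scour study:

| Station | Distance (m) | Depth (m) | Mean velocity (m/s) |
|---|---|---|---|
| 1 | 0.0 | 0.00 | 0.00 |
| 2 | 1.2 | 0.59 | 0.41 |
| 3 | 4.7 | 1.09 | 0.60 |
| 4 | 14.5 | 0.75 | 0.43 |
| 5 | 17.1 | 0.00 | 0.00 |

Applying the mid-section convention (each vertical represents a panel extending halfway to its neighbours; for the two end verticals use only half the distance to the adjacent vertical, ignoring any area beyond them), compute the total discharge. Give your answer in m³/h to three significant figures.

24900 m³/h

w_2 = (4.7 − 0.0)/2 = 2.35 m; q_2 = 0.41 × 0.59 × 2.35 = 0.5685 m³/s
w_3 = (14.5 − 1.2)/2 = 6.65 m; q_3 = 0.60 × 1.09 × 6.65 = 4.349 m³/s
w_4 = (17.1 − 4.7)/2 = 6.2 m; q_4 = 0.43 × 0.75 × 6.2 = 2.000 m³/s
Stations 1, 5 contribute zero (depth or velocity is 0).
Q = Σ qᵢ = 6.917 m³/s
= 6.917 × 3600 = 24900 m³/h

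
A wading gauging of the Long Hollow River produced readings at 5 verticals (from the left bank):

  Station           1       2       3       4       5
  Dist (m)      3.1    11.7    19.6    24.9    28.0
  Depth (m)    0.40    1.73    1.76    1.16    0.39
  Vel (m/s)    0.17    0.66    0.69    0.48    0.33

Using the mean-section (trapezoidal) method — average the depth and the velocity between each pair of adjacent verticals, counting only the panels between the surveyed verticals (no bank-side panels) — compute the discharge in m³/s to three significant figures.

Panel 1-2: Δb = 8.6 m, d̄ = (0.40+1.73)/2 = 1.065, v̄ = (0.17+0.66)/2 = 0.415 → q = 8.6×1.065×0.415 = 3.801 m³/s
Panel 2-3: Δb = 7.9 m, d̄ = (1.73+1.76)/2 = 1.745, v̄ = (0.66+0.69)/2 = 0.675 → q = 7.9×1.745×0.675 = 9.305 m³/s
Panel 3-4: Δb = 5.3 m, d̄ = (1.76+1.16)/2 = 1.46, v̄ = (0.69+0.48)/2 = 0.585 → q = 5.3×1.46×0.585 = 4.527 m³/s
Panel 4-5: Δb = 3.1 m, d̄ = (1.16+0.39)/2 = 0.775, v̄ = (0.48+0.33)/2 = 0.405 → q = 3.1×0.775×0.405 = 0.9730 m³/s
Q = Σ q = 18.61 m³/s

18.6 m³/s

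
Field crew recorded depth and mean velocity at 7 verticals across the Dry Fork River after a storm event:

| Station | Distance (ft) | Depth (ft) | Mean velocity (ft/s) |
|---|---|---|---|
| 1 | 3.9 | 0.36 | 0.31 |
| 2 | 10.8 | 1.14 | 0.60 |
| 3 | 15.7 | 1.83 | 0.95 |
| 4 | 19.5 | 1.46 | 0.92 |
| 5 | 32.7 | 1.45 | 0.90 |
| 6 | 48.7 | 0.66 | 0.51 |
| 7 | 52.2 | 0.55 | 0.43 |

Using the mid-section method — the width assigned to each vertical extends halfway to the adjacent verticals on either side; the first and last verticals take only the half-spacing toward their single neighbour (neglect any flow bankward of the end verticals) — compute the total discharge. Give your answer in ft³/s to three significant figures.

w_1 = (10.8 − 3.9)/2 = 3.45 ft; q_1 = 0.31 × 0.36 × 3.45 = 0.3850 ft³/s
w_2 = (15.7 − 3.9)/2 = 5.9 ft; q_2 = 0.60 × 1.14 × 5.9 = 4.036 ft³/s
w_3 = (19.5 − 10.8)/2 = 4.35 ft; q_3 = 0.95 × 1.83 × 4.35 = 7.562 ft³/s
w_4 = (32.7 − 15.7)/2 = 8.5 ft; q_4 = 0.92 × 1.46 × 8.5 = 11.42 ft³/s
w_5 = (48.7 − 19.5)/2 = 14.6 ft; q_5 = 0.90 × 1.45 × 14.6 = 19.05 ft³/s
w_6 = (52.2 − 32.7)/2 = 9.75 ft; q_6 = 0.51 × 0.66 × 9.75 = 3.282 ft³/s
w_7 = (52.2 − 48.7)/2 = 1.75 ft; q_7 = 0.43 × 0.55 × 1.75 = 0.4139 ft³/s
Q = Σ qᵢ = 46.15 ft³/s

46.1 ft³/s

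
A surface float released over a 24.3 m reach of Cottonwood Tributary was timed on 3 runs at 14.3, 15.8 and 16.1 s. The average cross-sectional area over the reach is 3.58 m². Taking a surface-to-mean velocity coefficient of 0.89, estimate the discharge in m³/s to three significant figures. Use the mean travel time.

5.03 m³/s

t̄ = (14.3 + 15.8 + 16.1) / 3 = 15.4 s
v_surface = L / t̄ = 24.3 / 15.4 = 1.578 m/s
v_mean = 0.89 × 1.578 = 1.404 m/s
Q = A × v_mean = 3.58 × 1.404 = 5.028 m³/s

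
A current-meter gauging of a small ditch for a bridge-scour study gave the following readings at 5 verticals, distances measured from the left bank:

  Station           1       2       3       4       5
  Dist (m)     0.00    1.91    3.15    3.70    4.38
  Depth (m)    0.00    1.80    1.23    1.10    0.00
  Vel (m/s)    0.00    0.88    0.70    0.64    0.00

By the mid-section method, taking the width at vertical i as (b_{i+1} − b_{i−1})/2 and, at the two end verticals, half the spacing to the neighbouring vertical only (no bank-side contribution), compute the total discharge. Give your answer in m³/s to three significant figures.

3.70 m³/s

w_2 = (3.15 − 0.00)/2 = 1.575 m; q_2 = 0.88 × 1.80 × 1.575 = 2.495 m³/s
w_3 = (3.70 − 1.91)/2 = 0.895 m; q_3 = 0.70 × 1.23 × 0.895 = 0.7706 m³/s
w_4 = (4.38 − 3.15)/2 = 0.615 m; q_4 = 0.64 × 1.10 × 0.615 = 0.4330 m³/s
Stations 1, 5 contribute zero (depth or velocity is 0).
Q = Σ qᵢ = 3.698 m³/s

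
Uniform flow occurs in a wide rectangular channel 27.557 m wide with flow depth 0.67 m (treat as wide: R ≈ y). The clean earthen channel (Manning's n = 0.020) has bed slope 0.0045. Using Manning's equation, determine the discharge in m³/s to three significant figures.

47.4 m³/s

A = b·y = 27.557 × 0.67 = 18.46 m²
Wide channel: R ≈ y = 0.67 m
Q = (1/n)·A·R^(2/3)·S^(1/2) = (1/0.020) × 18.46 × 0.6700^(2/3) × 0.0045^(1/2) = 47.42 m³/s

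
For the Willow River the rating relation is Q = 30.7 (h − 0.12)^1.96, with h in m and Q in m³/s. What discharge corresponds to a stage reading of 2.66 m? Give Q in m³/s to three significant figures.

Q = 30.7 × (2.66 − 0.12)^1.96 = 30.7 × 2.54^1.96 = 190.8 m³/s

191 m³/s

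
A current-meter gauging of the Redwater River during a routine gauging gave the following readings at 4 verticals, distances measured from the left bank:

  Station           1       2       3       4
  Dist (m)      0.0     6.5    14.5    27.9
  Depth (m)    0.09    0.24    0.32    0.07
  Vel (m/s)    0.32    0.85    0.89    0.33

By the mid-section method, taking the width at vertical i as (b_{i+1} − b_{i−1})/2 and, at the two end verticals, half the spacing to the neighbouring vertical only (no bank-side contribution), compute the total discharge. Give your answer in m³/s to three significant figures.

w_1 = (6.5 − 0.0)/2 = 3.25 m; q_1 = 0.32 × 0.09 × 3.25 = 0.09360 m³/s
w_2 = (14.5 − 0.0)/2 = 7.25 m; q_2 = 0.85 × 0.24 × 7.25 = 1.479 m³/s
w_3 = (27.9 − 6.5)/2 = 10.7 m; q_3 = 0.89 × 0.32 × 10.7 = 3.047 m³/s
w_4 = (27.9 − 14.5)/2 = 6.7 m; q_4 = 0.33 × 0.07 × 6.7 = 0.1548 m³/s
Q = Σ qᵢ = 4.775 m³/s

4.77 m³/s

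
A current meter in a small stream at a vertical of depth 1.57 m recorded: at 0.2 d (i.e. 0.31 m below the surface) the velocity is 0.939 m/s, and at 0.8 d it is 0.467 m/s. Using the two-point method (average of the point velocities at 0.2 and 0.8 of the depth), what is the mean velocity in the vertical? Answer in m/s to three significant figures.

0.703 m/s

v̄ = (0.939 + 0.467) / 2 = 0.7030 m/s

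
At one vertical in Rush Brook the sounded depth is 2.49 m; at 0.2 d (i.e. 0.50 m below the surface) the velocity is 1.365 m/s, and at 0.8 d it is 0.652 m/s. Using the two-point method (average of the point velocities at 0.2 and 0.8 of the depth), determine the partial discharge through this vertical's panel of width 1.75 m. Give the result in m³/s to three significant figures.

4.39 m³/s

v̄ = (1.365 + 0.652) / 2 = 1.009 m/s
q = v̄ × d × w = 1.009 × 2.49 × 1.75 = 4.395 m³/s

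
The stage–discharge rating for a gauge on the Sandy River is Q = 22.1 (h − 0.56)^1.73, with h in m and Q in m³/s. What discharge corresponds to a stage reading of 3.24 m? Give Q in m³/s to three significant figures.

122 m³/s

Q = 22.1 × (3.24 − 0.56)^1.73 = 22.1 × 2.68^1.73 = 121.6 m³/s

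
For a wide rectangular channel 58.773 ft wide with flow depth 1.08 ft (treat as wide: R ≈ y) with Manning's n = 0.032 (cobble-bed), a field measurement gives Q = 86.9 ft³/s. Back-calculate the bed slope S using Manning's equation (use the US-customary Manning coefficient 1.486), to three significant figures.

0.000784

A = b·y = 58.773 × 1.08 = 63.47 ft²
Wide channel: R ≈ y = 1.08 ft
S = (Q·n / (1.486·A·R^(2/3)))² = (86.9×0.032 / (1.486×63.47×1.053))² = 0.0007844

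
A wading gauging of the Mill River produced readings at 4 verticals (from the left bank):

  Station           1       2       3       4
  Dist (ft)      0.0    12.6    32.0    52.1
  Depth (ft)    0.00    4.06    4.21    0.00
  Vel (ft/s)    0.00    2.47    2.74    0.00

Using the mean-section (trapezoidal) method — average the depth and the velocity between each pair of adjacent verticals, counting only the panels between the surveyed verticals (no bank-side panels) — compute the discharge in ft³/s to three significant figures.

Panel 1-2: Δb = 12.6 ft, d̄ = (0.00+4.06)/2 = 2.03, v̄ = (0.00+2.47)/2 = 1.235 → q = 12.6×2.03×1.235 = 31.59 ft³/s
Panel 2-3: Δb = 19.4 ft, d̄ = (4.06+4.21)/2 = 4.135, v̄ = (2.47+2.74)/2 = 2.605 → q = 19.4×4.135×2.605 = 209.0 ft³/s
Panel 3-4: Δb = 20.1 ft, d̄ = (4.21+0.00)/2 = 2.105, v̄ = (2.74+0.00)/2 = 1.37 → q = 20.1×2.105×1.37 = 57.97 ft³/s
Q = Σ q = 298.5 ft³/s

299 ft³/s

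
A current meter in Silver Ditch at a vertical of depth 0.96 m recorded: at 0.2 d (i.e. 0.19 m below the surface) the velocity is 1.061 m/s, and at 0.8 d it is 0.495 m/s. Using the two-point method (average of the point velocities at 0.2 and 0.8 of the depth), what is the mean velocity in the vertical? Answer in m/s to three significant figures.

v̄ = (1.061 + 0.495) / 2 = 0.7780 m/s

0.778 m/s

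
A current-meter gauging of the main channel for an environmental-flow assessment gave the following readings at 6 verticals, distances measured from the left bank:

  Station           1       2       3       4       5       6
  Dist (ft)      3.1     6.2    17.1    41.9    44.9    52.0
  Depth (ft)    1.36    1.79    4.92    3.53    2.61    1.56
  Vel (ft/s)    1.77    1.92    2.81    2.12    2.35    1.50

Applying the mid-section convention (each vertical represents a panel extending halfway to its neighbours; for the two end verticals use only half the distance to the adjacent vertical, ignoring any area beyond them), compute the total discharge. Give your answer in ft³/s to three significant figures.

w_1 = (6.2 − 3.1)/2 = 1.55 ft; q_1 = 1.77 × 1.36 × 1.55 = 3.731 ft³/s
w_2 = (17.1 − 3.1)/2 = 7 ft; q_2 = 1.92 × 1.79 × 7 = 24.06 ft³/s
w_3 = (41.9 − 6.2)/2 = 17.85 ft; q_3 = 2.81 × 4.92 × 17.85 = 246.8 ft³/s
w_4 = (44.9 − 17.1)/2 = 13.9 ft; q_4 = 2.12 × 3.53 × 13.9 = 104.0 ft³/s
w_5 = (52.0 − 41.9)/2 = 5.05 ft; q_5 = 2.35 × 2.61 × 5.05 = 30.97 ft³/s
w_6 = (52.0 − 44.9)/2 = 3.55 ft; q_6 = 1.50 × 1.56 × 3.55 = 8.307 ft³/s
Q = Σ qᵢ = 417.9 ft³/s

418 ft³/s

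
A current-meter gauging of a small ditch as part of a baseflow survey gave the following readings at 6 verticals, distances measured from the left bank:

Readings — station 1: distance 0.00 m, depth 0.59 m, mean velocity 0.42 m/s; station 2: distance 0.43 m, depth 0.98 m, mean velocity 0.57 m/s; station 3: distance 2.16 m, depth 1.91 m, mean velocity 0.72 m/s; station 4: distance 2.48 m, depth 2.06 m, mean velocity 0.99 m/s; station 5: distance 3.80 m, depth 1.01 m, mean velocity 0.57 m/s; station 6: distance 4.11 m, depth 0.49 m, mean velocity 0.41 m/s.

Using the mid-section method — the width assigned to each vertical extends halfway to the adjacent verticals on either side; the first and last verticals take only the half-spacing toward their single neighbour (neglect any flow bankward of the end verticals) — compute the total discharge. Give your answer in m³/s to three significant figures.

w_1 = (0.43 − 0.00)/2 = 0.215 m; q_1 = 0.42 × 0.59 × 0.215 = 0.05328 m³/s
w_2 = (2.16 − 0.00)/2 = 1.08 m; q_2 = 0.57 × 0.98 × 1.08 = 0.6033 m³/s
w_3 = (2.48 − 0.43)/2 = 1.025 m; q_3 = 0.72 × 1.91 × 1.025 = 1.410 m³/s
w_4 = (3.80 − 2.16)/2 = 0.82 m; q_4 = 0.99 × 2.06 × 0.82 = 1.672 m³/s
w_5 = (4.11 − 2.48)/2 = 0.815 m; q_5 = 0.57 × 1.01 × 0.815 = 0.4692 m³/s
w_6 = (4.11 − 3.80)/2 = 0.155 m; q_6 = 0.41 × 0.49 × 0.155 = 0.03114 m³/s
Q = Σ qᵢ = 4.239 m³/s

4.24 m³/s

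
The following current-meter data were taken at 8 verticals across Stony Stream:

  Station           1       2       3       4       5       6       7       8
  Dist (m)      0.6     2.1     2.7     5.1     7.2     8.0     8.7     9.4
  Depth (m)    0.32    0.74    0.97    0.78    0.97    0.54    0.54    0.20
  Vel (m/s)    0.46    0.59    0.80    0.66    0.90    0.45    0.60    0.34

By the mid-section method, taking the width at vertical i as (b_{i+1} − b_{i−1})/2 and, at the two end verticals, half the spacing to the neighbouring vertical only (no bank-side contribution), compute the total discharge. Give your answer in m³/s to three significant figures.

w_1 = (2.1 − 0.6)/2 = 0.75 m; q_1 = 0.46 × 0.32 × 0.75 = 0.1104 m³/s
w_2 = (2.7 − 0.6)/2 = 1.05 m; q_2 = 0.59 × 0.74 × 1.05 = 0.4584 m³/s
w_3 = (5.1 − 2.1)/2 = 1.5 m; q_3 = 0.80 × 0.97 × 1.5 = 1.164 m³/s
w_4 = (7.2 − 2.7)/2 = 2.25 m; q_4 = 0.66 × 0.78 × 2.25 = 1.158 m³/s
w_5 = (8.0 − 5.1)/2 = 1.45 m; q_5 = 0.90 × 0.97 × 1.45 = 1.266 m³/s
w_6 = (8.7 − 7.2)/2 = 0.75 m; q_6 = 0.45 × 0.54 × 0.75 = 0.1823 m³/s
w_7 = (9.4 − 8.0)/2 = 0.7 m; q_7 = 0.60 × 0.54 × 0.7 = 0.2268 m³/s
w_8 = (9.4 − 8.7)/2 = 0.35 m; q_8 = 0.34 × 0.20 × 0.35 = 0.02380 m³/s
Q = Σ qᵢ = 4.590 m³/s

4.59 m³/s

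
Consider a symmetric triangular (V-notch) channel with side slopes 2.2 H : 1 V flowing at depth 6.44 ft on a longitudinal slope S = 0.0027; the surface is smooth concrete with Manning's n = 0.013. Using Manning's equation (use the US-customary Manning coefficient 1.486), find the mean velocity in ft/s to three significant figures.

A = z·y² = 2.2×6.44² = 91.24 ft²
P = 2y√(1+z²) = 2×6.44×√(1+2.2²) = 31.13 ft
R = A/P = 91.24/31.13 = 2.931 ft
Q = (1.486/n)·A·R^(2/3)·S^(1/2) = (1.486/0.013) × 91.24 × 2.931^(2/3) × 0.0027^(1/2) = 1110 ft³/s
V = Q/A = 1110/91.24 = 12.17 ft/s

12.2 ft/s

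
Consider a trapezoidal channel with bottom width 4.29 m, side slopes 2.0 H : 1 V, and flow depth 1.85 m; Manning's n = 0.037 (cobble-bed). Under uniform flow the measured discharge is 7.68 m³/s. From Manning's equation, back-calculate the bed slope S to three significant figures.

0.000298

A = (b + z·y)·y = (4.29 + 2.0×1.85)×1.85 = 14.78 m²
P = b + 2y√(1+z²) = 4.29 + 2×1.85×√(1+2.0²) = 12.56 m
R = A/P = 14.78/12.56 = 1.177 m
S = (Q·n / (1·A·R^(2/3)))² = (7.68×0.037 / (1×14.78×1.114))² = 0.0002975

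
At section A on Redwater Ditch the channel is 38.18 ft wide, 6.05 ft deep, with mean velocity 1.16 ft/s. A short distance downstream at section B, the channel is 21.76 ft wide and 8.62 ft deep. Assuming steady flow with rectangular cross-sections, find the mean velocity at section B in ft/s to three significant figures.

1.43 ft/s

Q = A₁V₁ = (38.18×6.05) × 1.16 = 267.9 ft³/s
A₂ = 21.76 × 8.62 = 187.6 ft²
V₂ = Q/A₂ = 267.9/187.6 = 1.429 ft/s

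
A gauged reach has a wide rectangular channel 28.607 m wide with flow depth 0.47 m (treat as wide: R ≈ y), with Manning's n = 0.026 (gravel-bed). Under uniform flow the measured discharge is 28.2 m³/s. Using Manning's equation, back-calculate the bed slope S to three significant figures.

A = b·y = 28.607 × 0.47 = 13.45 m²
Wide channel: R ≈ y = 0.47 m
S = (Q·n / (1·A·R^(2/3)))² = (28.2×0.026 / (1×13.45×0.6045))² = 0.008138

0.00814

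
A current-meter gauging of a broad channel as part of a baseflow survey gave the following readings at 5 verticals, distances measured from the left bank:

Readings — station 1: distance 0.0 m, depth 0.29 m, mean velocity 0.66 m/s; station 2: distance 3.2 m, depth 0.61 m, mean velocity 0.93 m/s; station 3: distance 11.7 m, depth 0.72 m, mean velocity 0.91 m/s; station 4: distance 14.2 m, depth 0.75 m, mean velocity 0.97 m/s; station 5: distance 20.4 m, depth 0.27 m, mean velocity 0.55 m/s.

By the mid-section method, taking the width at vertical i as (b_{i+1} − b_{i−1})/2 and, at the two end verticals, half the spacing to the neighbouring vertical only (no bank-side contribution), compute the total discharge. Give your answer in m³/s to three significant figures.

10.9 m³/s

w_1 = (3.2 − 0.0)/2 = 1.6 m; q_1 = 0.66 × 0.29 × 1.6 = 0.3062 m³/s
w_2 = (11.7 − 0.0)/2 = 5.85 m; q_2 = 0.93 × 0.61 × 5.85 = 3.319 m³/s
w_3 = (14.2 − 3.2)/2 = 5.5 m; q_3 = 0.91 × 0.72 × 5.5 = 3.604 m³/s
w_4 = (20.4 − 11.7)/2 = 4.35 m; q_4 = 0.97 × 0.75 × 4.35 = 3.165 m³/s
w_5 = (20.4 − 14.2)/2 = 3.1 m; q_5 = 0.55 × 0.27 × 3.1 = 0.4604 m³/s
Q = Σ qᵢ = 10.85 m³/s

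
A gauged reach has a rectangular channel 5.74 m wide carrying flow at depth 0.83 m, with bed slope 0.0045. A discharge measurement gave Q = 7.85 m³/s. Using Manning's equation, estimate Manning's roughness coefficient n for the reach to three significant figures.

A = b·y = 5.74 × 0.83 = 4.764 m²
P = b + 2y = 5.74 + 2×0.83 = 7.400 m
R = A/P = 4.764/7.400 = 0.6438 m
n = (1/Q)·A·R^(2/3)·S^(1/2) = (1/7.85) × 4.764 × 0.7456 × 0.06708 = 0.03036

0.0304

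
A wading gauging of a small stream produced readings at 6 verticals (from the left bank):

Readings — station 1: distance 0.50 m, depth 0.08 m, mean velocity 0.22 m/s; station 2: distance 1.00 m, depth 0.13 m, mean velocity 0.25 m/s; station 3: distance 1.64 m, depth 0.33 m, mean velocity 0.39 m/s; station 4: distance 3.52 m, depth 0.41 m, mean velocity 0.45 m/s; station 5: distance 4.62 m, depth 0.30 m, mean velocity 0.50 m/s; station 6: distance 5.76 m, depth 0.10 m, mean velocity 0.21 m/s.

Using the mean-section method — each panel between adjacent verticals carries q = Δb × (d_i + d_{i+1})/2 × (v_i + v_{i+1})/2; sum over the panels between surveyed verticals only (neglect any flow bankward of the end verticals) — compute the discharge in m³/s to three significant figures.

Panel 1-2: Δb = 0.5 m, d̄ = (0.08+0.13)/2 = 0.105, v̄ = (0.22+0.25)/2 = 0.235 → q = 0.5×0.105×0.235 = 0.01234 m³/s
Panel 2-3: Δb = 0.64 m, d̄ = (0.13+0.33)/2 = 0.23, v̄ = (0.25+0.39)/2 = 0.32 → q = 0.64×0.23×0.32 = 0.04710 m³/s
Panel 3-4: Δb = 1.88 m, d̄ = (0.33+0.41)/2 = 0.37, v̄ = (0.39+0.45)/2 = 0.42 → q = 1.88×0.37×0.42 = 0.2922 m³/s
Panel 4-5: Δb = 1.1 m, d̄ = (0.41+0.30)/2 = 0.355, v̄ = (0.45+0.50)/2 = 0.475 → q = 1.1×0.355×0.475 = 0.1855 m³/s
Panel 5-6: Δb = 1.14 m, d̄ = (0.30+0.10)/2 = 0.2, v̄ = (0.50+0.21)/2 = 0.355 → q = 1.14×0.2×0.355 = 0.08094 m³/s
Q = Σ q = 0.6180 m³/s

0.618 m³/s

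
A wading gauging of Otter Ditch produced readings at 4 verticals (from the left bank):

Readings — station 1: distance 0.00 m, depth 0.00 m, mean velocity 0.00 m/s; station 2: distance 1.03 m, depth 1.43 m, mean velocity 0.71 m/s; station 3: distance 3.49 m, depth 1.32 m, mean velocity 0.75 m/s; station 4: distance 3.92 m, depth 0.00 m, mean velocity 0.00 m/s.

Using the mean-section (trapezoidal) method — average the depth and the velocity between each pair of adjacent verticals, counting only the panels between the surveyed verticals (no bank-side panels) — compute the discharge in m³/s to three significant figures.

2.84 m³/s

Panel 1-2: Δb = 1.03 m, d̄ = (0.00+1.43)/2 = 0.715, v̄ = (0.00+0.71)/2 = 0.355 → q = 1.03×0.715×0.355 = 0.2614 m³/s
Panel 2-3: Δb = 2.46 m, d̄ = (1.43+1.32)/2 = 1.375, v̄ = (0.71+0.75)/2 = 0.73 → q = 2.46×1.375×0.73 = 2.469 m³/s
Panel 3-4: Δb = 0.43 m, d̄ = (1.32+0.00)/2 = 0.66, v̄ = (0.75+0.00)/2 = 0.375 → q = 0.43×0.66×0.375 = 0.1064 m³/s
Q = Σ q = 2.837 m³/s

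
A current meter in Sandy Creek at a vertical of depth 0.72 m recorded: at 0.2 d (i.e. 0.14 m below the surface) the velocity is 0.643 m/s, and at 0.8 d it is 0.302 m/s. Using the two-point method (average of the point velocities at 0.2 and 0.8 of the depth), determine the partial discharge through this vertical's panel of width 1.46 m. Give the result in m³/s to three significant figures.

0.497 m³/s

v̄ = (0.643 + 0.302) / 2 = 0.4725 m/s
q = v̄ × d × w = 0.4725 × 0.72 × 1.46 = 0.4967 m³/s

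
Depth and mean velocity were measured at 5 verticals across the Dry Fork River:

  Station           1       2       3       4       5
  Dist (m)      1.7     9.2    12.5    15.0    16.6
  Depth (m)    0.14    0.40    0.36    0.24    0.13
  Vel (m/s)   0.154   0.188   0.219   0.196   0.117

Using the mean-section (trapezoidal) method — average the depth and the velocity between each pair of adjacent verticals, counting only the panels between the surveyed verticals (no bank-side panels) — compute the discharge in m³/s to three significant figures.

Panel 1-2: Δb = 7.5 m, d̄ = (0.14+0.40)/2 = 0.27, v̄ = (0.154+0.188)/2 = 0.171 → q = 7.5×0.27×0.171 = 0.3463 m³/s
Panel 2-3: Δb = 3.3 m, d̄ = (0.40+0.36)/2 = 0.38, v̄ = (0.188+0.219)/2 = 0.2035 → q = 3.3×0.38×0.2035 = 0.2552 m³/s
Panel 3-4: Δb = 2.5 m, d̄ = (0.36+0.24)/2 = 0.3, v̄ = (0.219+0.196)/2 = 0.2075 → q = 2.5×0.3×0.2075 = 0.1556 m³/s
Panel 4-5: Δb = 1.6 m, d̄ = (0.24+0.13)/2 = 0.185, v̄ = (0.196+0.117)/2 = 0.1565 → q = 1.6×0.185×0.1565 = 0.04632 m³/s
Q = Σ q = 0.8034 m³/s

0.803 m³/s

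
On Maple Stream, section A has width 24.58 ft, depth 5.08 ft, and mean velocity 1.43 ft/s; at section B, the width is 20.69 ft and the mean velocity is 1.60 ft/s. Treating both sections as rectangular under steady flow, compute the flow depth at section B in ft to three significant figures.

Q = A₁V₁ = (24.58×5.08) × 1.43 = 178.6 ft³/s
d₂ = Q/(b₂ V₂) = 178.6/(20.69×1.60) = 5.394 ft

5.39 ft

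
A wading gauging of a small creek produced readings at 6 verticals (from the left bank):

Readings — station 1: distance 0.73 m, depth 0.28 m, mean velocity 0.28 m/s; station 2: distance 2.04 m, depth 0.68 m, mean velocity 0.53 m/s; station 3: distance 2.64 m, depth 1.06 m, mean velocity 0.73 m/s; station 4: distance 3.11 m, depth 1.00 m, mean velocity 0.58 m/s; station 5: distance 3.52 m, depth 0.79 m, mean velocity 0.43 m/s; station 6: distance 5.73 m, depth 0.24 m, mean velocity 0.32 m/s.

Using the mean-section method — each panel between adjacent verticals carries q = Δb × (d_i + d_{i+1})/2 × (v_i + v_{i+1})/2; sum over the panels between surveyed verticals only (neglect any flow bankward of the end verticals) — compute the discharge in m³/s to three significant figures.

Panel 1-2: Δb = 1.31 m, d̄ = (0.28+0.68)/2 = 0.48, v̄ = (0.28+0.53)/2 = 0.405 → q = 1.31×0.48×0.405 = 0.2547 m³/s
Panel 2-3: Δb = 0.6 m, d̄ = (0.68+1.06)/2 = 0.87, v̄ = (0.53+0.73)/2 = 0.63 → q = 0.6×0.87×0.63 = 0.3289 m³/s
Panel 3-4: Δb = 0.47 m, d̄ = (1.06+1.00)/2 = 1.03, v̄ = (0.73+0.58)/2 = 0.655 → q = 0.47×1.03×0.655 = 0.3171 m³/s
Panel 4-5: Δb = 0.41 m, d̄ = (1.00+0.79)/2 = 0.895, v̄ = (0.58+0.43)/2 = 0.505 → q = 0.41×0.895×0.505 = 0.1853 m³/s
Panel 5-6: Δb = 2.21 m, d̄ = (0.79+0.24)/2 = 0.515, v̄ = (0.43+0.32)/2 = 0.375 → q = 2.21×0.515×0.375 = 0.4268 m³/s
Q = Σ q = 1.513 m³/s

1.51 m³/s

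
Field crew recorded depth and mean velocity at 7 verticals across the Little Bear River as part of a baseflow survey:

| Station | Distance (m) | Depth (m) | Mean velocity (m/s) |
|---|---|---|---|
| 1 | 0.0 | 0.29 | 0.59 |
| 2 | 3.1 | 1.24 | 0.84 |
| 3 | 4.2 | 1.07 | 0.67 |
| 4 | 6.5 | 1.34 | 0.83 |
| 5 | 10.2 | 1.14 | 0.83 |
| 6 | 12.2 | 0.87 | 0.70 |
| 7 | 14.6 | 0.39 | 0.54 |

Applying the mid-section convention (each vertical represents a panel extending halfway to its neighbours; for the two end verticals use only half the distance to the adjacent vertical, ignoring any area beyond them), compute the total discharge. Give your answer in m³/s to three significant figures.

w_1 = (3.1 − 0.0)/2 = 1.55 m; q_1 = 0.59 × 0.29 × 1.55 = 0.2652 m³/s
w_2 = (4.2 − 0.0)/2 = 2.1 m; q_2 = 0.84 × 1.24 × 2.1 = 2.187 m³/s
w_3 = (6.5 − 3.1)/2 = 1.7 m; q_3 = 0.67 × 1.07 × 1.7 = 1.219 m³/s
w_4 = (10.2 − 4.2)/2 = 3 m; q_4 = 0.83 × 1.34 × 3 = 3.337 m³/s
w_5 = (12.2 − 6.5)/2 = 2.85 m; q_5 = 0.83 × 1.14 × 2.85 = 2.697 m³/s
w_6 = (14.6 − 10.2)/2 = 2.2 m; q_6 = 0.70 × 0.87 × 2.2 = 1.340 m³/s
w_7 = (14.6 − 12.2)/2 = 1.2 m; q_7 = 0.54 × 0.39 × 1.2 = 0.2527 m³/s
Q = Σ qᵢ = 11.30 m³/s

11.3 m³/s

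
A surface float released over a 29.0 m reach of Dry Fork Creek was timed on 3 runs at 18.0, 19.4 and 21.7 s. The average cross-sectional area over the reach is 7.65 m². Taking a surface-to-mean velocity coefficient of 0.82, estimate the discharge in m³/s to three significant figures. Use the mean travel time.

t̄ = (18.0 + 19.4 + 21.7) / 3 = 19.7 s
v_surface = L / t̄ = 29.0 / 19.7 = 1.472 m/s
v_mean = 0.82 × 1.472 = 1.207 m/s
Q = A × v_mean = 7.65 × 1.207 = 9.234 m³/s

9.23 m³/s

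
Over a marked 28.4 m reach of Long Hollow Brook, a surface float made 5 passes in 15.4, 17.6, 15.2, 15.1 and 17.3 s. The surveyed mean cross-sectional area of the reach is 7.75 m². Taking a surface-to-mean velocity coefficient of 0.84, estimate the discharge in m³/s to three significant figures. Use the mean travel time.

t̄ = (15.4 + 17.6 + 15.2 + 15.1 + 17.3) / 5 = 16.12 s
v_surface = L / t̄ = 28.4 / 16.12 = 1.762 m/s
v_mean = 0.84 × 1.762 = 1.480 m/s
Q = A × v_mean = 7.75 × 1.480 = 11.47 m³/s

11.5 m³/s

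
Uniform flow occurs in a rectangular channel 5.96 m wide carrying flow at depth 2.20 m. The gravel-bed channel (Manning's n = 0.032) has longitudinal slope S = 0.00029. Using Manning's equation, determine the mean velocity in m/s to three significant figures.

A = b·y = 5.96 × 2.20 = 13.11 m²
P = b + 2y = 5.96 + 2×2.20 = 10.36 m
R = A/P = 13.11/10.36 = 1.266 m
Q = (1/n)·A·R^(2/3)·S^(1/2) = (1/0.032) × 13.11 × 1.266^(2/3) × 0.00029^(1/2) = 8.164 m³/s
V = Q/A = 8.164/13.11 = 0.6227 m/s

0.623 m/s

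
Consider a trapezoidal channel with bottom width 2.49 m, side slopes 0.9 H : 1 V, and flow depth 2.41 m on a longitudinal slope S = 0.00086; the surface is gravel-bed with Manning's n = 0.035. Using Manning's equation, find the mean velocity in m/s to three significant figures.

0.973 m/s

A = (b + z·y)·y = (2.49 + 0.9×2.41)×2.41 = 11.23 m²
P = b + 2y√(1+z²) = 2.49 + 2×2.41×√(1+0.9²) = 8.975 m
R = A/P = 11.23/8.975 = 1.251 m
Q = (1/n)·A·R^(2/3)·S^(1/2) = (1/0.035) × 11.23 × 1.251^(2/3) × 0.00086^(1/2) = 10.92 m³/s
V = Q/A = 10.92/11.23 = 0.9728 m/s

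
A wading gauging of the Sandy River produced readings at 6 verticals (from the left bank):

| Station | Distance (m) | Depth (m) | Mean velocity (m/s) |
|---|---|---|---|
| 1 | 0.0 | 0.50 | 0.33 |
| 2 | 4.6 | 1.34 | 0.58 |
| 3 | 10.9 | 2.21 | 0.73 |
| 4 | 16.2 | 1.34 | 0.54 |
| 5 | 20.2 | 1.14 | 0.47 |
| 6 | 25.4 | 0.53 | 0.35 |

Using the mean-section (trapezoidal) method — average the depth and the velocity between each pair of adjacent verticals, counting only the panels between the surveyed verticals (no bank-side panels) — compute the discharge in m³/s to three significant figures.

Panel 1-2: Δb = 4.6 m, d̄ = (0.50+1.34)/2 = 0.92, v̄ = (0.33+0.58)/2 = 0.455 → q = 4.6×0.92×0.455 = 1.926 m³/s
Panel 2-3: Δb = 6.3 m, d̄ = (1.34+2.21)/2 = 1.775, v̄ = (0.58+0.73)/2 = 0.655 → q = 6.3×1.775×0.655 = 7.325 m³/s
Panel 3-4: Δb = 5.3 m, d̄ = (2.21+1.34)/2 = 1.775, v̄ = (0.73+0.54)/2 = 0.635 → q = 5.3×1.775×0.635 = 5.974 m³/s
Panel 4-5: Δb = 4 m, d̄ = (1.34+1.14)/2 = 1.24, v̄ = (0.54+0.47)/2 = 0.505 → q = 4×1.24×0.505 = 2.505 m³/s
Panel 5-6: Δb = 5.2 m, d̄ = (1.14+0.53)/2 = 0.835, v̄ = (0.47+0.35)/2 = 0.41 → q = 5.2×0.835×0.41 = 1.780 m³/s
Q = Σ q = 19.51 m³/s

19.5 m³/s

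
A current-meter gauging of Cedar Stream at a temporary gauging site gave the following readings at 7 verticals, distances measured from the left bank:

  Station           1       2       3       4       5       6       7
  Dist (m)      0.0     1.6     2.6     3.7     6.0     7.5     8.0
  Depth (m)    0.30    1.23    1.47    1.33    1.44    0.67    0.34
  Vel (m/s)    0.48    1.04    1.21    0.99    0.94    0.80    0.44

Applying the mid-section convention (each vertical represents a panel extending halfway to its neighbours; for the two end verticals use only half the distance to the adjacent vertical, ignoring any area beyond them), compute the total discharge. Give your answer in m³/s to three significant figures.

w_1 = (1.6 − 0.0)/2 = 0.8 m; q_1 = 0.48 × 0.30 × 0.8 = 0.1152 m³/s
w_2 = (2.6 − 0.0)/2 = 1.3 m; q_2 = 1.04 × 1.23 × 1.3 = 1.663 m³/s
w_3 = (3.7 − 1.6)/2 = 1.05 m; q_3 = 1.21 × 1.47 × 1.05 = 1.868 m³/s
w_4 = (6.0 − 2.6)/2 = 1.7 m; q_4 = 0.99 × 1.33 × 1.7 = 2.238 m³/s
w_5 = (7.5 − 3.7)/2 = 1.9 m; q_5 = 0.94 × 1.44 × 1.9 = 2.572 m³/s
w_6 = (8.0 − 6.0)/2 = 1 m; q_6 = 0.80 × 0.67 × 1 = 0.5360 m³/s
w_7 = (8.0 − 7.5)/2 = 0.25 m; q_7 = 0.44 × 0.34 × 0.25 = 0.03740 m³/s
Q = Σ qᵢ = 9.029 m³/s

9.03 m³/s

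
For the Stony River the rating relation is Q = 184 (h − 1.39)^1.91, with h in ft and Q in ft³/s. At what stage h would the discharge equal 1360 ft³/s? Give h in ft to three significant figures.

h − h₀ = (Q/C)^(1/b) = (1360/184)^(1/1.91) = 2.850 ft
h = 1.39 + 2.850 = 4.240 ft

4.24 ft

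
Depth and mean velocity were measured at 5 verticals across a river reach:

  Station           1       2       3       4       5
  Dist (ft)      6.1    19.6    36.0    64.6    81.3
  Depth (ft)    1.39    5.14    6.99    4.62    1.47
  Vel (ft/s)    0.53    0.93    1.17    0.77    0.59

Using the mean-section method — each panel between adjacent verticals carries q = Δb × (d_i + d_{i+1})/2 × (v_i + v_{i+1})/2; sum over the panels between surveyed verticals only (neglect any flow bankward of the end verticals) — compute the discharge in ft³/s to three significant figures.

Panel 1-2: Δb = 13.5 ft, d̄ = (1.39+5.14)/2 = 3.265, v̄ = (0.53+0.93)/2 = 0.73 → q = 13.5×3.265×0.73 = 32.18 ft³/s
Panel 2-3: Δb = 16.4 ft, d̄ = (5.14+6.99)/2 = 6.065, v̄ = (0.93+1.17)/2 = 1.05 → q = 16.4×6.065×1.05 = 104.4 ft³/s
Panel 3-4: Δb = 28.6 ft, d̄ = (6.99+4.62)/2 = 5.805, v̄ = (1.17+0.77)/2 = 0.97 → q = 28.6×5.805×0.97 = 161.0 ft³/s
Panel 4-5: Δb = 16.7 ft, d̄ = (4.62+1.47)/2 = 3.045, v̄ = (0.77+0.59)/2 = 0.68 → q = 16.7×3.045×0.68 = 34.58 ft³/s
Q = Σ q = 332.2 ft³/s

332 ft³/s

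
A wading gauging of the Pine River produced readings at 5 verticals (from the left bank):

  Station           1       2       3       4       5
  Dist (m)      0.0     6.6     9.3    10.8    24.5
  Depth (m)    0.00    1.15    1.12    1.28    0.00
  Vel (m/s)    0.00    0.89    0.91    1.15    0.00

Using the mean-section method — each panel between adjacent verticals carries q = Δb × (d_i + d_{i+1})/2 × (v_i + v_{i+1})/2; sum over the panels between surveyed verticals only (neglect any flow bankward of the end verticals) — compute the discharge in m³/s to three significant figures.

11.3 m³/s

Panel 1-2: Δb = 6.6 m, d̄ = (0.00+1.15)/2 = 0.575, v̄ = (0.00+0.89)/2 = 0.445 → q = 6.6×0.575×0.445 = 1.689 m³/s
Panel 2-3: Δb = 2.7 m, d̄ = (1.15+1.12)/2 = 1.135, v̄ = (0.89+0.91)/2 = 0.9 → q = 2.7×1.135×0.9 = 2.758 m³/s
Panel 3-4: Δb = 1.5 m, d̄ = (1.12+1.28)/2 = 1.2, v̄ = (0.91+1.15)/2 = 1.03 → q = 1.5×1.2×1.03 = 1.854 m³/s
Panel 4-5: Δb = 13.7 m, d̄ = (1.28+0.00)/2 = 0.64, v̄ = (1.15+0.00)/2 = 0.575 → q = 13.7×0.64×0.575 = 5.042 m³/s
Q = Σ q = 11.34 m³/s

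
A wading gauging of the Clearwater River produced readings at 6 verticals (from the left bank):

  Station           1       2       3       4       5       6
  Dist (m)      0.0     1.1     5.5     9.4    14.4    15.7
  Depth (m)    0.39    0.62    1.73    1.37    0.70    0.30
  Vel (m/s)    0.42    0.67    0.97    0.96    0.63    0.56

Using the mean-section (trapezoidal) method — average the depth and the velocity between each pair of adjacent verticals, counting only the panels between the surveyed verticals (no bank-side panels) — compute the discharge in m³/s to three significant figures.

14.9 m³/s

Panel 1-2: Δb = 1.1 m, d̄ = (0.39+0.62)/2 = 0.505, v̄ = (0.42+0.67)/2 = 0.545 → q = 1.1×0.505×0.545 = 0.3027 m³/s
Panel 2-3: Δb = 4.4 m, d̄ = (0.62+1.73)/2 = 1.175, v̄ = (0.67+0.97)/2 = 0.82 → q = 4.4×1.175×0.82 = 4.239 m³/s
Panel 3-4: Δb = 3.9 m, d̄ = (1.73+1.37)/2 = 1.55, v̄ = (0.97+0.96)/2 = 0.965 → q = 3.9×1.55×0.965 = 5.833 m³/s
Panel 4-5: Δb = 5 m, d̄ = (1.37+0.70)/2 = 1.035, v̄ = (0.96+0.63)/2 = 0.795 → q = 5×1.035×0.795 = 4.114 m³/s
Panel 5-6: Δb = 1.3 m, d̄ = (0.70+0.30)/2 = 0.5, v̄ = (0.63+0.56)/2 = 0.595 → q = 1.3×0.5×0.595 = 0.3868 m³/s
Q = Σ q = 14.88 m³/s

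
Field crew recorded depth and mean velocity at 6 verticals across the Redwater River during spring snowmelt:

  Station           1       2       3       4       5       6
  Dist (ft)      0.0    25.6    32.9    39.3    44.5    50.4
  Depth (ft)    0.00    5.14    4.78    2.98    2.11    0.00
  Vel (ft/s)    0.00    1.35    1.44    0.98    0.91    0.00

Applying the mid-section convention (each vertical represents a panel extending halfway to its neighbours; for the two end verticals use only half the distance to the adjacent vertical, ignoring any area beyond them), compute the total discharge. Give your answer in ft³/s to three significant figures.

w_2 = (32.9 − 0.0)/2 = 16.45 ft; q_2 = 1.35 × 5.14 × 16.45 = 114.1 ft³/s
w_3 = (39.3 − 25.6)/2 = 6.85 ft; q_3 = 1.44 × 4.78 × 6.85 = 47.15 ft³/s
w_4 = (44.5 − 32.9)/2 = 5.8 ft; q_4 = 0.98 × 2.98 × 5.8 = 16.94 ft³/s
w_5 = (50.4 − 39.3)/2 = 5.55 ft; q_5 = 0.91 × 2.11 × 5.55 = 10.66 ft³/s
Stations 1, 6 contribute zero (depth or velocity is 0).
Q = Σ qᵢ = 188.9 ft³/s

189 ft³/s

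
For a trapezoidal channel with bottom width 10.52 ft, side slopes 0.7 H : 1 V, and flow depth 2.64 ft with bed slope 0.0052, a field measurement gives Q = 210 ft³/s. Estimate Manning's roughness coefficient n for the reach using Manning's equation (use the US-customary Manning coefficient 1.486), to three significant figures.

0.0258

A = (b + z·y)·y = (10.52 + 0.7×2.64)×2.64 = 32.65 ft²
P = b + 2y√(1+z²) = 10.52 + 2×2.64×√(1+0.7²) = 16.97 ft
R = A/P = 32.65/16.97 = 1.925 ft
n = (1.486/Q)·A·R^(2/3)·S^(1/2) = (1.486/210) × 32.65 × 1.547 × 0.07211 = 0.02578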